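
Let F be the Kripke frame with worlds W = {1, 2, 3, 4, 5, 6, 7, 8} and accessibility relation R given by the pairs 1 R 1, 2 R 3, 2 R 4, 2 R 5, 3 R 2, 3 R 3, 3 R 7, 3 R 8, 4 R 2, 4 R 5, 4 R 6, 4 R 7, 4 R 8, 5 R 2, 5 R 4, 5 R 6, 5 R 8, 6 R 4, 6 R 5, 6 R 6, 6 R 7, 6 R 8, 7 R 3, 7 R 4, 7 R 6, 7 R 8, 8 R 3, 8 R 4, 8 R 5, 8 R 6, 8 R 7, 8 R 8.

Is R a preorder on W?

Reflexive: no — 2 is not related to itself.
Transitive: no — 2 R 3 and 3 R 7, but not 2 R 7.
So R is not a preorder.

No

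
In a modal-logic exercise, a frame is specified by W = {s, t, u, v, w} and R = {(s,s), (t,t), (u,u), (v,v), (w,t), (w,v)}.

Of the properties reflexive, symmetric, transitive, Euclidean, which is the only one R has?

Reflexive: no — w is not related to itself.
Symmetric: no — w R t but not t R w.
Transitive: yes — every two-step R-path is closed by a direct edge.
Euclidean: no — w R t and w R v, but not t R v.
Only transitive holds.

transitive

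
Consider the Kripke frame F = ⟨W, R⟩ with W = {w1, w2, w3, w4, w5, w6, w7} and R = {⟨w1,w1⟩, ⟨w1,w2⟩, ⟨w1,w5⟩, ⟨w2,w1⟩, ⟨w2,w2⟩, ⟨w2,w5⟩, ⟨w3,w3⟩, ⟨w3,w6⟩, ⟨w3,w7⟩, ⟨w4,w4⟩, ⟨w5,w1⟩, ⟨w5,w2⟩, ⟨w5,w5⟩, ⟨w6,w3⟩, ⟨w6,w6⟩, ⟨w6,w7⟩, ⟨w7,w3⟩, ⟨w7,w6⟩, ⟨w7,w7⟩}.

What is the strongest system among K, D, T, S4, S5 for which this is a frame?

Serial (axiom D): yes — every world has a successor (e.g. w1 R w1).
Reflexive (axiom T): yes — every world is R-related to itself.
Transitive (axiom 4): yes — every two-step R-path is closed by a direct edge.
Euclidean (axiom 5): yes — any two successors of a common world are R-related.
So F validates K, D, T, S4, S5. The strongest is S5.

S5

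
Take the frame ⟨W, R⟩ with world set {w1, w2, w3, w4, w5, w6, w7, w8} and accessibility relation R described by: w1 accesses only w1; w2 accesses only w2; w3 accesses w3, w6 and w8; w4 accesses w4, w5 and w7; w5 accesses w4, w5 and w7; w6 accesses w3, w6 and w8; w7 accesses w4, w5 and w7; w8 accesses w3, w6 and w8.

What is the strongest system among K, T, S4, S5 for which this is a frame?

S5

Reflexive (axiom T): yes — every world is R-related to itself.
Transitive (axiom 4): yes — every two-step R-path is closed by a direct edge.
Euclidean (axiom 5): yes — any two successors of a common world are R-related.
So F validates K, T, S4, S5. The strongest is S5.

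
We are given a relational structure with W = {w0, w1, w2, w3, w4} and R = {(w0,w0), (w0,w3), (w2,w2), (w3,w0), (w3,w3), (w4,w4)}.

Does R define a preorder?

Reflexive: no — w1 is not related to itself.
Transitive: yes — every two-step R-path is closed by a direct edge.
So R is not a preorder.

No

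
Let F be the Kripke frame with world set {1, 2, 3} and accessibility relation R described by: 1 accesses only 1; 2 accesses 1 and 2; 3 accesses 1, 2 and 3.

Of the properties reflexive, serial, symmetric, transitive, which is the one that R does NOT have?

symmetric

Reflexive: yes — every world is R-related to itself.
Serial: yes — every world has a successor (e.g. 1 R 1).
Symmetric: no — 2 R 1 but not 1 R 2.
Transitive: yes — every two-step R-path is closed by a direct edge.
Only symmetric fails.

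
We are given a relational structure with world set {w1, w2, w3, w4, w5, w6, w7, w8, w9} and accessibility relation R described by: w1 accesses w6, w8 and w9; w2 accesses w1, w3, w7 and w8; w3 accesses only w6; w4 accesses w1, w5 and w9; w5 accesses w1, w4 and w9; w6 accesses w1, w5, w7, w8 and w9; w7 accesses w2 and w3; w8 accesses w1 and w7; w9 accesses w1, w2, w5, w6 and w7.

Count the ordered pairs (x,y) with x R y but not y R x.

14

Enumerating: (w2,w1), (w2,w3), (w2,w8), (w3,w6), (w4,w1), (w4,w9), (w5,w1), (w6,w5), (w6,w7), (w6,w8), (w7,w3), (w8,w7), (w9,w2), (w9,w7).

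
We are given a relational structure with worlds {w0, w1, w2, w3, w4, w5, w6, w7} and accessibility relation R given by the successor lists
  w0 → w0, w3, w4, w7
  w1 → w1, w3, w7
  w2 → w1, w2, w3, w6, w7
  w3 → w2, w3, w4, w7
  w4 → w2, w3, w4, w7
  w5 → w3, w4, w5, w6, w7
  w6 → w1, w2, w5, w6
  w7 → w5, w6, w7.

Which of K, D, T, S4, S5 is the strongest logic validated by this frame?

Serial (axiom D): yes — every world has a successor (e.g. w0 R w0).
Reflexive (axiom T): yes — every world is R-related to itself.
Transitive (axiom 4): no — w0 R w3 and w3 R w2, but not w0 R w2.
Euclidean (axiom 5): no — w0 R w7 and w0 R w3, but not w7 R w3.
So F validates K, D, T; S4 would additionally require R to be transitive. The strongest is T.

T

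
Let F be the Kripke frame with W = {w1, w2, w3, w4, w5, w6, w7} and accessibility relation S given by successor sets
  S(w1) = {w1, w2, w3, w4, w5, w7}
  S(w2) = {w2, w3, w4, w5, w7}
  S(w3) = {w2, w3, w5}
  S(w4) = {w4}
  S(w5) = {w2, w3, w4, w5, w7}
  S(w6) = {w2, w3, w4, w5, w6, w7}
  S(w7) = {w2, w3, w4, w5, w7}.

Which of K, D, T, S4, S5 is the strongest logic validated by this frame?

T

Serial (axiom D): yes — every world has a successor (e.g. w1 S w1).
Reflexive (axiom T): yes — every world is S-related to itself.
Transitive (axiom 4): no — w3 S w2 and w2 S w4, but not w3 S w4.
Euclidean (axiom 5): no — w1 S w3 and w1 S w4, but not w3 S w4.
So F validates K, D, T; S4 would additionally require S to be transitive. The strongest is T.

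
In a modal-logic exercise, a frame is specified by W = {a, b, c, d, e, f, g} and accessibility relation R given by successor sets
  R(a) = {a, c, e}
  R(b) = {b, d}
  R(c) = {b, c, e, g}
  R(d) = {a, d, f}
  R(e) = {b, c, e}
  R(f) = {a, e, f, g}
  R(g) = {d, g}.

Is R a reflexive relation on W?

Reflexive: yes — every world is R-related to itself.

Yes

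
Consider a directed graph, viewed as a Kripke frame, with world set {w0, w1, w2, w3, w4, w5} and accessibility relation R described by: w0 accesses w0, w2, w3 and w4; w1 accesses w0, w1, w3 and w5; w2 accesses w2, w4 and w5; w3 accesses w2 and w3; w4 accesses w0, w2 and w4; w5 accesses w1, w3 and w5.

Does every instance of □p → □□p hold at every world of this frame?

No

The schema 4 characterises exactly the transitive frames.
Transitive: no — w0 R w2 and w2 R w5, but not w0 R w5.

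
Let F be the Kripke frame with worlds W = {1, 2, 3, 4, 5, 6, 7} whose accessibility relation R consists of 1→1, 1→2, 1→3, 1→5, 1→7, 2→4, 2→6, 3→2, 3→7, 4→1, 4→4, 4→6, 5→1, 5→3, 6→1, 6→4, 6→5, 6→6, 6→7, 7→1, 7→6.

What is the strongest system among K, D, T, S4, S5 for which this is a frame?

Serial (axiom D): yes — every world has a successor (e.g. 1 R 1).
Reflexive (axiom T): no — 2 is not related to itself.
Transitive (axiom 4): no — 1 R 2 and 2 R 4, but not 1 R 4.
Euclidean (axiom 5): no — 1 R 2 and 1 R 3, but not 2 R 3.
So F validates K, D; T would additionally require R to be reflexive. The strongest is D.

D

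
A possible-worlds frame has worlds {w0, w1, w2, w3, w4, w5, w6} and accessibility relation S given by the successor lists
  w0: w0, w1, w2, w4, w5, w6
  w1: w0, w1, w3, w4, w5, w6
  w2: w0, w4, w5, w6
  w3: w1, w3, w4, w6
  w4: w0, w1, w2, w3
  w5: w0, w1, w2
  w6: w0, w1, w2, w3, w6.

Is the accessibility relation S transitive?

Transitive: no — w0 S w1 and w1 S w3, but not w0 S w3.

No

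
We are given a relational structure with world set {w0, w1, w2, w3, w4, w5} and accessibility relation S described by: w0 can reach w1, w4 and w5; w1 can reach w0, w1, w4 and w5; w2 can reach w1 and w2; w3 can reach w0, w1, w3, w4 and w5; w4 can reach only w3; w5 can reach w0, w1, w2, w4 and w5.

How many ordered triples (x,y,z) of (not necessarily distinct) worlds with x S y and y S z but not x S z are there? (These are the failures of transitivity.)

15

Enumerating: (w0,w1,w0), (w0,w4,w3), (w0,w5,w0), (w0,w5,w2), (w1,w4,w3), (w1,w5,w2), (w2,w1,w0), (w2,w1,w4), (w2,w1,w5), (w3,w5,w2), (w4,w3,w0), (w4,w3,w1), (w4,w3,w4), (w4,w3,w5), (w5,w4,w3).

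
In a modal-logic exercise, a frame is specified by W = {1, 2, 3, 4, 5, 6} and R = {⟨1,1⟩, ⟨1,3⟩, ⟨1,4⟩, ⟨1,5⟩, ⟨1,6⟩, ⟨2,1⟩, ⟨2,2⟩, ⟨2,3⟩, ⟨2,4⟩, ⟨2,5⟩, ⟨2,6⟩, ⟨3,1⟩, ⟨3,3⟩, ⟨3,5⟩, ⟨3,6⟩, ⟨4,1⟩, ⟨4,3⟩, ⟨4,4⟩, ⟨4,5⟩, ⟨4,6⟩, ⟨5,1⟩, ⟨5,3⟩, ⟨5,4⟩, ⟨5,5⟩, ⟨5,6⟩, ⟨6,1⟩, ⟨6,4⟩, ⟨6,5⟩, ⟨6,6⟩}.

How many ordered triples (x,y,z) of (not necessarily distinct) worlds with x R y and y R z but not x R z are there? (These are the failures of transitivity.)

Enumerating: (3,1,4), (3,5,4), (3,6,4), (6,1,3), (6,4,3), (6,5,3).

6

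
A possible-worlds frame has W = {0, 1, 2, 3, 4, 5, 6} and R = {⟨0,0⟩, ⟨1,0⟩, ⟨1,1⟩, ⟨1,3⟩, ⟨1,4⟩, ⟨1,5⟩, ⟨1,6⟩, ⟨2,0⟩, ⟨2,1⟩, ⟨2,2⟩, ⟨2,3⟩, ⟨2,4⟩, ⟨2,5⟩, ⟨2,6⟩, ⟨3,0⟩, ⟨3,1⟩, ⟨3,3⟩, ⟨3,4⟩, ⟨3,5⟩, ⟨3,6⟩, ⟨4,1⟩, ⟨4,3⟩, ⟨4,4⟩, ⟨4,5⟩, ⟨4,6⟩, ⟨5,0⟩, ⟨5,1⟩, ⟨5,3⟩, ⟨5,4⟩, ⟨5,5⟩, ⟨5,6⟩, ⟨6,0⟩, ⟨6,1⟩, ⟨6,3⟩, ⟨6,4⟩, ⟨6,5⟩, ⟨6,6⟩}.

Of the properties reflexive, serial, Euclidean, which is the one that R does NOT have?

Reflexive: yes — every world is R-related to itself.
Serial: yes — every world has a successor (e.g. 0 R 0).
Euclidean: no — 1 R 0 and 1 R 3, but not 0 R 3.
Only Euclidean fails.

Euclidean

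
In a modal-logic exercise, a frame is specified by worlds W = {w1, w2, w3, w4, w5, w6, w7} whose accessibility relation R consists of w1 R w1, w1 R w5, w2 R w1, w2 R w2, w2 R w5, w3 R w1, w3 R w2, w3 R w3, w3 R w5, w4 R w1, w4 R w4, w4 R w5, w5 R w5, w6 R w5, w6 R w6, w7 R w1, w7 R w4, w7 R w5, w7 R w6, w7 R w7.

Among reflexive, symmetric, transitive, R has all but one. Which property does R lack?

Reflexive: yes — every world is R-related to itself.
Symmetric: no — w1 R w5 but not w5 R w1.
Transitive: yes — every two-step R-path is closed by a direct edge.
Only symmetric fails.

symmetric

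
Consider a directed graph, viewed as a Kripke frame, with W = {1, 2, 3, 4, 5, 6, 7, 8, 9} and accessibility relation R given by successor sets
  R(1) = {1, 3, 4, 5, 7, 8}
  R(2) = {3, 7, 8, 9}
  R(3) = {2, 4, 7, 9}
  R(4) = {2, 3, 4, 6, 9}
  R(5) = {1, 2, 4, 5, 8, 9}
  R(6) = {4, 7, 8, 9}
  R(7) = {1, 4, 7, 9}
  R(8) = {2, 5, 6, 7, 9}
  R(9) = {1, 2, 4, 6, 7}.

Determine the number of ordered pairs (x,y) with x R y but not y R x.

15

Enumerating: (1,3), (1,4), (1,8), (2,7), (3,7), (3,9), (4,2), (5,2), (5,4), (5,9), (6,7), (7,4), (8,7), (8,9), (9,1).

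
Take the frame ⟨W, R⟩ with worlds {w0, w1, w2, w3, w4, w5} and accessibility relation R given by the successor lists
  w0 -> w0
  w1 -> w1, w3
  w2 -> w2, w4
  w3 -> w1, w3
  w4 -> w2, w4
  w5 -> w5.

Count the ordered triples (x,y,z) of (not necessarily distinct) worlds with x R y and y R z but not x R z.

R is transitive; there are no such tuples.

0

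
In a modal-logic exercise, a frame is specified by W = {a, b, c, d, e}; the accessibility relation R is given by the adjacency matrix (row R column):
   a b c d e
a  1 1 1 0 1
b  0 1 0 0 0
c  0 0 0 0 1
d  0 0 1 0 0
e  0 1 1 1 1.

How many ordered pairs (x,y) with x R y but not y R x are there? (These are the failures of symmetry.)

Enumerating: (a,b), (a,c), (a,e), (d,c), (e,b), (e,d).

6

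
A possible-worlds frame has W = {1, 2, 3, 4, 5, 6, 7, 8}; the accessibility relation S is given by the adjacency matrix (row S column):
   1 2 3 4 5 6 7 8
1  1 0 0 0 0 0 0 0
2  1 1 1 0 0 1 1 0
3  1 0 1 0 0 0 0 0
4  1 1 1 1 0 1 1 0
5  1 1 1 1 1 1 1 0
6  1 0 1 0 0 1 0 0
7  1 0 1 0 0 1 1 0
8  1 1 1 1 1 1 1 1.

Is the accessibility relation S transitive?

Transitive: yes — every two-step S-path is closed by a direct edge.

Yes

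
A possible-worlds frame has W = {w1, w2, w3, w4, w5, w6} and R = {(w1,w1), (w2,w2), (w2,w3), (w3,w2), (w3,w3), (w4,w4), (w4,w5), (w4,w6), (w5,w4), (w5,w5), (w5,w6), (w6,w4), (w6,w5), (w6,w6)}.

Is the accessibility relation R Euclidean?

Yes

Euclidean: yes — any two successors of a common world are R-related.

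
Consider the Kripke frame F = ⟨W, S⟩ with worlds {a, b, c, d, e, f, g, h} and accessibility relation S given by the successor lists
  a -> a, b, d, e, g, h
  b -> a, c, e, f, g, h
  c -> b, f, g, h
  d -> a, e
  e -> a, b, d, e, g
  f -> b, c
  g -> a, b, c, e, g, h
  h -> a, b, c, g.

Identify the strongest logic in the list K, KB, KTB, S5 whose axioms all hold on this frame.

Symmetric (axiom B): yes — every pair in S has its reverse in S.
Reflexive (axiom T): no — b is not related to itself.
Euclidean (axiom 5): no — a S b and a S d, but not b S d.
So F validates K, KB; KTB would additionally require S to be reflexive. The strongest is KB.

KB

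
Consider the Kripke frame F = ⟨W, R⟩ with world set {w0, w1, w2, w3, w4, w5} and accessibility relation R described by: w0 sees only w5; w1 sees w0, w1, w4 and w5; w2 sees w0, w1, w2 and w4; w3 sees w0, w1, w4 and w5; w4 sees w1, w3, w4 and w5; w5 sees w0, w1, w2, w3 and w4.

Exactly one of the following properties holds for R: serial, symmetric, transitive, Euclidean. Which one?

Serial: yes — every world has a successor (e.g. w0 R w5).
Symmetric: no — w1 R w0 but not w0 R w1.
Transitive: no — w0 R w5 and w5 R w1, but not w0 R w1.
Euclidean: no — w1 R w0 and w1 R w4, but not w0 R w4.
Only serial holds.

serial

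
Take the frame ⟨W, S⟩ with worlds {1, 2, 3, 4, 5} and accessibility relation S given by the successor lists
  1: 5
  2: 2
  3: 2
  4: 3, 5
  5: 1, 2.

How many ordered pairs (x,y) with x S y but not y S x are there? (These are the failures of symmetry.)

Enumerating: (3,2), (4,3), (4,5), (5,2).

4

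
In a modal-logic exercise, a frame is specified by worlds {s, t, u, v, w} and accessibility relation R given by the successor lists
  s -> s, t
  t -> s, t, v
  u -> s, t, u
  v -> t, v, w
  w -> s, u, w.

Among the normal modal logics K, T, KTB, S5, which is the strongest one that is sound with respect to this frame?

Reflexive (axiom T): yes — every world is R-related to itself.
Symmetric (axiom B): no — u R s but not s R u.
Euclidean (axiom 5): no — t R s and t R v, but not s R v.
So F validates K, T; KTB would additionally require R to be symmetric. The strongest is T.

T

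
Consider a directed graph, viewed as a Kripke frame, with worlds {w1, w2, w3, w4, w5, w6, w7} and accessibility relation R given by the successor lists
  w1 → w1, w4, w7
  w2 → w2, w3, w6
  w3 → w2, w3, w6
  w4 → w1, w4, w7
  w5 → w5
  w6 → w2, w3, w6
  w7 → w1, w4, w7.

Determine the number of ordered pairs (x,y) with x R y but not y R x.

0

R is symmetric; there are no such tuples.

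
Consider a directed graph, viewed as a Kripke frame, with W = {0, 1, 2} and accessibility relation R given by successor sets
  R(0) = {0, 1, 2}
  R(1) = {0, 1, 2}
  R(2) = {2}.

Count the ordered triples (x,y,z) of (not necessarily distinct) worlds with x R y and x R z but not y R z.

4

Enumerating: (0,2,0), (0,2,1), (1,2,0), (1,2,1).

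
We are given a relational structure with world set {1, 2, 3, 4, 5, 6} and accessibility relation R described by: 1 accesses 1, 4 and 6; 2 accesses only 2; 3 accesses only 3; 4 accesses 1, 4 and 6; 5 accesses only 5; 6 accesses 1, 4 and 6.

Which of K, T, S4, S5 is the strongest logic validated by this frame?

Reflexive (axiom T): yes — every world is R-related to itself.
Transitive (axiom 4): yes — every two-step R-path is closed by a direct edge.
Euclidean (axiom 5): yes — any two successors of a common world are R-related.
So F validates K, T, S4, S5. The strongest is S5.

S5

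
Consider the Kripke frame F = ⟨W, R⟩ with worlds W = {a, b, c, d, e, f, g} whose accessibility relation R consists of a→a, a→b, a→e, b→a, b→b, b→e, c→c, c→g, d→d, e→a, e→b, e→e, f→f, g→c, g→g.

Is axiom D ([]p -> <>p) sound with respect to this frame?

Yes

The schema D characterises exactly the serial frames.
Serial: yes — every world has a successor (e.g. a R a).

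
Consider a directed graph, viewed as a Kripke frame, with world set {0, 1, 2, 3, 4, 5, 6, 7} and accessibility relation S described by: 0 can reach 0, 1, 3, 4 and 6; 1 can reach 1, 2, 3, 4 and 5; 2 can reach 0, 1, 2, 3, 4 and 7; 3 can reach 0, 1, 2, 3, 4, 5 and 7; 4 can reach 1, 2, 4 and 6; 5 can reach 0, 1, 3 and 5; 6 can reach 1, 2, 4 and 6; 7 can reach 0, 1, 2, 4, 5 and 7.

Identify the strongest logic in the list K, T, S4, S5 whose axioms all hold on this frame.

T

Reflexive (axiom T): yes — every world is S-related to itself.
Transitive (axiom 4): no — 0 S 1 and 1 S 2, but not 0 S 2.
Euclidean (axiom 5): no — 0 S 1 and 0 S 6, but not 1 S 6.
So F validates K, T; S4 would additionally require S to be transitive. The strongest is T.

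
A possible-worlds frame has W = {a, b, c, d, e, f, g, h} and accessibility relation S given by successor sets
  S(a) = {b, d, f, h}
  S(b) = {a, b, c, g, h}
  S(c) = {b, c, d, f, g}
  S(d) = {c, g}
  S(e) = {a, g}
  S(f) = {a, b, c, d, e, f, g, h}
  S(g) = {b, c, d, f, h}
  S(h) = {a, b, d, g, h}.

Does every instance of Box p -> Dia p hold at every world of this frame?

Axiom D corresponds to the accessibility relation being serial.
Serial: yes — every world has a successor (e.g. a S b).

Yes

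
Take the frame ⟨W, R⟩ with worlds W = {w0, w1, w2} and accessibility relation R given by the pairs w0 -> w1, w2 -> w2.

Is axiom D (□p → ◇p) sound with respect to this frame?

No

The schema D characterises exactly the serial frames.
Serial: no — w1 has no R-successor.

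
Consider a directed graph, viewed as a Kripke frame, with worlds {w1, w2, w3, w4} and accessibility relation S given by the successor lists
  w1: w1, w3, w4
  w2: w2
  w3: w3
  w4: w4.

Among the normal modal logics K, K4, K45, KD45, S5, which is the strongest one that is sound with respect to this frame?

K4

Transitive (axiom 4): yes — every two-step S-path is closed by a direct edge.
Euclidean (axiom 5): no — w1 S w3 and w1 S w4, but not w3 S w4.
Serial (axiom D): yes — every world has a successor (e.g. w1 S w1).
Reflexive (axiom T): yes — every world is S-related to itself.
So F validates K, K4; K45 would additionally require S to be Euclidean. The strongest is K4.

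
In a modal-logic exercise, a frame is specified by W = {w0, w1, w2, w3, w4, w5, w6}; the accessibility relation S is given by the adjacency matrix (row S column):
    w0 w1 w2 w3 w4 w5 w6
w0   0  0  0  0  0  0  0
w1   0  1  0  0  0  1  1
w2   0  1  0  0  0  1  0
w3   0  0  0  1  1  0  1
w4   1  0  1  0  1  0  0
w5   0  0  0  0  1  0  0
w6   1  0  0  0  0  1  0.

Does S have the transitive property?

No

Transitive: no — w1 S w5 and w5 S w4, but not w1 S w4.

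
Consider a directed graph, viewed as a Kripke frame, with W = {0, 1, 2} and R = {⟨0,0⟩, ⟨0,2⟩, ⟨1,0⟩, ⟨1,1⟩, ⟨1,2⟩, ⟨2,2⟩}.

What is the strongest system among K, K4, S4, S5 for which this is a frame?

Transitive (axiom 4): yes — every two-step R-path is closed by a direct edge.
Reflexive (axiom T): yes — every world is R-related to itself.
Euclidean (axiom 5): no — 1 R 2 and 1 R 0, but not 2 R 0.
So F validates K, K4, S4; S5 would additionally require R to be Euclidean. The strongest is S4.

S4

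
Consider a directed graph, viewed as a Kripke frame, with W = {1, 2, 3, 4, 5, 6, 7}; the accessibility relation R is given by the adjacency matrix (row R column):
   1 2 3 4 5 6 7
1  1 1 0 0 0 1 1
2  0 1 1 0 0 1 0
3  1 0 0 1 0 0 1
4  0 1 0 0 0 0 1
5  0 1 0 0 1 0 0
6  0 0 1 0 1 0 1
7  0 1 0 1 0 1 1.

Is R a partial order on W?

Reflexive: no — 3 is not related to itself.
Transitive: no — 1 R 2 and 2 R 3, but not 1 R 3.
Antisymmetric: no — 4 R 7 and 7 R 4 with 4 ≠ 7.
So R is not a partial order.

No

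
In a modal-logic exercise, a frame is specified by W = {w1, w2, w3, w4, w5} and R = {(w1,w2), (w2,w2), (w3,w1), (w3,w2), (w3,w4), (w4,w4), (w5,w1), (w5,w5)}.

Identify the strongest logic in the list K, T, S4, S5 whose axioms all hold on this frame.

K

Reflexive (axiom T): no — w1 is not related to itself.
Transitive (axiom 4): no — w5 R w1 and w1 R w2, but not w5 R w2.
Euclidean (axiom 5): no — w3 R w1 and w3 R w4, but not w1 R w4.
So F validates K; T would additionally require R to be reflexive. The strongest is K.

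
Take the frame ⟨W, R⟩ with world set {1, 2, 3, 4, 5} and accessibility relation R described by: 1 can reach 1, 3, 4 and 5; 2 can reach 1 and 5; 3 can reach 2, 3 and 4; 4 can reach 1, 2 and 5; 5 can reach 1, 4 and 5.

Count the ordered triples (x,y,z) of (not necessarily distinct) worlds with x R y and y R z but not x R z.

14

Enumerating: (1,3,2), (1,4,2), (2,1,3), (2,1,4), (2,5,4), (3,2,1), (3,2,5), (3,4,1), (3,4,5), (4,1,3), (4,1,4), (4,5,4), (5,1,3), (5,4,2).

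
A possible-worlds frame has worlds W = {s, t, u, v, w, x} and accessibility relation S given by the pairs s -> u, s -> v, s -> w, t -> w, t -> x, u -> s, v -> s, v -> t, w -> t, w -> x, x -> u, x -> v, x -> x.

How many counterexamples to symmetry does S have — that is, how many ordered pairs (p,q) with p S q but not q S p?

Enumerating: (s,w), (t,x), (v,t), (w,x), (x,u), (x,v).

6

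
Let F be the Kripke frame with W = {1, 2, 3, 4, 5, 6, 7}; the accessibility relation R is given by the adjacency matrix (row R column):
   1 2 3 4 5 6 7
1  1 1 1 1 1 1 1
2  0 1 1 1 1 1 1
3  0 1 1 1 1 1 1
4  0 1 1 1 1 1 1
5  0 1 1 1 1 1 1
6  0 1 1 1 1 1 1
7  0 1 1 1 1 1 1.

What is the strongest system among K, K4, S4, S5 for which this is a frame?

S4

Transitive (axiom 4): yes — every two-step R-path is closed by a direct edge.
Reflexive (axiom T): yes — every world is R-related to itself.
Euclidean (axiom 5): no — 1 R 2 and 1 R 1, but not 2 R 1.
So F validates K, K4, S4; S5 would additionally require R to be Euclidean. The strongest is S4.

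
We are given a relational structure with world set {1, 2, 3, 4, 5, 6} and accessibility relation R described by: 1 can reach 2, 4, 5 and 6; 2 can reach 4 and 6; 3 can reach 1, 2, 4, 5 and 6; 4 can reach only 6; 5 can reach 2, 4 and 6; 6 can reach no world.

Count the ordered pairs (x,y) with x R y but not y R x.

Enumerating: (1,2), (1,4), (1,5), (1,6), (2,4), (2,6), (3,1), (3,2), (3,4), (3,5), (3,6), (4,6), (5,2), (5,4), (5,6).

15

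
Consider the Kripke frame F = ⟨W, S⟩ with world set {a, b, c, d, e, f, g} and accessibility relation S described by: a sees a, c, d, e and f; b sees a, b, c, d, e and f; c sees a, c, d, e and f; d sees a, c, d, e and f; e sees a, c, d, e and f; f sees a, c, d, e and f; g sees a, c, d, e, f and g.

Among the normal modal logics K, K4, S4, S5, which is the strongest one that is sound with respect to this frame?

S4

Transitive (axiom 4): yes — every two-step S-path is closed by a direct edge.
Reflexive (axiom T): yes — every world is S-related to itself.
Euclidean (axiom 5): no — b S a and b S b, but not a S b.
So F validates K, K4, S4; S5 would additionally require S to be Euclidean. The strongest is S4.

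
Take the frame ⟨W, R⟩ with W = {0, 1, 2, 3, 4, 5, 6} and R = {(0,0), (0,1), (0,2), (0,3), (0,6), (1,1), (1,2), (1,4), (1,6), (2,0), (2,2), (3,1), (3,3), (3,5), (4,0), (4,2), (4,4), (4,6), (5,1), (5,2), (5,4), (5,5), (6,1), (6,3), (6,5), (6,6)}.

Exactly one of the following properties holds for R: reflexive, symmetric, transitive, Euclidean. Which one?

reflexive

Reflexive: yes — every world is R-related to itself.
Symmetric: no — 0 R 1 but not 1 R 0.
Transitive: no — 0 R 1 and 1 R 4, but not 0 R 4.
Euclidean: no — 0 R 1 and 0 R 3, but not 1 R 3.
Only reflexive holds.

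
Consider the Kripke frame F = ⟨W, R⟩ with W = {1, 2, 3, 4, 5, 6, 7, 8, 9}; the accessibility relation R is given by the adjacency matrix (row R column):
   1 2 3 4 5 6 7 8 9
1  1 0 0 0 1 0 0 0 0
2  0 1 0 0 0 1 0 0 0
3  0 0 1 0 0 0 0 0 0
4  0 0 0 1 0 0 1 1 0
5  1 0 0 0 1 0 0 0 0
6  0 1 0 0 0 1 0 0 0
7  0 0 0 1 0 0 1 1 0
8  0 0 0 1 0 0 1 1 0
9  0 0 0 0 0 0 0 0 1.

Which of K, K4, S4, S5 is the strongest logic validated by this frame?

S5

Transitive (axiom 4): yes — every two-step R-path is closed by a direct edge.
Reflexive (axiom T): yes — every world is R-related to itself.
Euclidean (axiom 5): yes — any two successors of a common world are R-related.
So F validates K, K4, S4, S5. The strongest is S5.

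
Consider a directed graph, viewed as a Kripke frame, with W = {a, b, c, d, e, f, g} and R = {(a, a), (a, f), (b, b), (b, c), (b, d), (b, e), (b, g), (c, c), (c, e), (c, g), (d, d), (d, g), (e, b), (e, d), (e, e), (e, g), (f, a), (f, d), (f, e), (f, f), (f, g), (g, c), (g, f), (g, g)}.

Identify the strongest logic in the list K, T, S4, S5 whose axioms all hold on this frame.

Reflexive (axiom T): yes — every world is R-related to itself.
Transitive (axiom 4): no — a R f and f R d, but not a R d.
Euclidean (axiom 5): no — b R c and b R d, but not c R d.
So F validates K, T; S4 would additionally require R to be transitive. The strongest is T.

T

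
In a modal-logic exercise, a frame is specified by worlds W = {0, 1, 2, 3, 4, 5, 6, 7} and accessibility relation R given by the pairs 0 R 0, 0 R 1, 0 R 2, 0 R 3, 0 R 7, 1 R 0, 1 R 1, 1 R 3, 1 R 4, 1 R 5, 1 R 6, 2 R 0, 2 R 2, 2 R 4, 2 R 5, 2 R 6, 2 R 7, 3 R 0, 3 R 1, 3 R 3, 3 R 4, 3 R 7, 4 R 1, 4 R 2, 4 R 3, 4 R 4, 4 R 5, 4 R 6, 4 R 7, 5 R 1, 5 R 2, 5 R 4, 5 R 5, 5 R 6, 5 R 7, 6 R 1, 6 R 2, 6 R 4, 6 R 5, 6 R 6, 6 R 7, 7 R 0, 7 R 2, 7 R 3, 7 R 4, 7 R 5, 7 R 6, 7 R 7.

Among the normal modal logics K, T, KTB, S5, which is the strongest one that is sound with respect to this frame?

KTB

Reflexive (axiom T): yes — every world is R-related to itself.
Symmetric (axiom B): yes — every pair in R has its reverse in R.
Euclidean (axiom 5): no — 0 R 1 and 0 R 2, but not 1 R 2.
So F validates K, T, KTB; S5 would additionally require R to be Euclidean. The strongest is KTB.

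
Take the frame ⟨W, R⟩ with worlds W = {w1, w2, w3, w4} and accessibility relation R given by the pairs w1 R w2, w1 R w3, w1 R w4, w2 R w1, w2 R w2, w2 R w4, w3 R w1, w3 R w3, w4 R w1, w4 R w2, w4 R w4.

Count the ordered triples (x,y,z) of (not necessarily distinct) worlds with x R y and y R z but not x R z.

Enumerating: (w1,w2,w1), (w1,w3,w1), (w1,w4,w1), (w2,w1,w3), (w3,w1,w2), (w3,w1,w4), (w4,w1,w3).

7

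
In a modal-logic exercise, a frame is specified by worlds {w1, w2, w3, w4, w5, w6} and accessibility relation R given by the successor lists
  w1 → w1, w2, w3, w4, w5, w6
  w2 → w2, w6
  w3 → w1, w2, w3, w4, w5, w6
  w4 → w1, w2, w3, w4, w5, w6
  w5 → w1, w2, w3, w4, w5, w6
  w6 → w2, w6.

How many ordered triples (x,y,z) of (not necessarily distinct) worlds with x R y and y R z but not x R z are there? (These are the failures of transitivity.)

0

R is transitive; there are no such tuples.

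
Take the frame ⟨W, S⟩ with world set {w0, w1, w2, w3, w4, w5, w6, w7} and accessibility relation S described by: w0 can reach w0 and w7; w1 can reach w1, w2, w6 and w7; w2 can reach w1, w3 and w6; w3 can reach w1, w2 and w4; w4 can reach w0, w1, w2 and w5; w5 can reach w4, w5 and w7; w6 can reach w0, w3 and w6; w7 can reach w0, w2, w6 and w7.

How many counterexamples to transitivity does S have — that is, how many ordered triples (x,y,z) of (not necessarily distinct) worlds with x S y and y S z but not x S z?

37

Enumerating: (w0,w7,w2), (w0,w7,w6), (w1,w2,w3), (w1,w6,w0), (w1,w6,w3), (w1,w7,w0), (w2,w1,w2), (w2,w1,w7), (w2,w3,w2), (w2,w3,w4), (w2,w6,w0), (w3,w1,w6), … and 25 more.
Total: 37.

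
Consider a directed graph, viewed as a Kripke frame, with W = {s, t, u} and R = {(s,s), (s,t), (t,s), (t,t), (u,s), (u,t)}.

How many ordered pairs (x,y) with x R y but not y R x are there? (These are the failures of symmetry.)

Enumerating: (u,s), (u,t).

2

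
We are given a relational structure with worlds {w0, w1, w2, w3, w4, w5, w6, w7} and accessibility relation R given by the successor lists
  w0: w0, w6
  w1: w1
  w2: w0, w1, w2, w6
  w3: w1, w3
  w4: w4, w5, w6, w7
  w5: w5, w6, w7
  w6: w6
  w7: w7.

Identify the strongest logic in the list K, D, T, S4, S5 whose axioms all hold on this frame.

Serial (axiom D): yes — every world has a successor (e.g. w0 R w0).
Reflexive (axiom T): yes — every world is R-related to itself.
Transitive (axiom 4): yes — every two-step R-path is closed by a direct edge.
Euclidean (axiom 5): no — w2 R w0 and w2 R w1, but not w0 R w1.
So F validates K, D, T, S4; S5 would additionally require R to be Euclidean. The strongest is S4.

S4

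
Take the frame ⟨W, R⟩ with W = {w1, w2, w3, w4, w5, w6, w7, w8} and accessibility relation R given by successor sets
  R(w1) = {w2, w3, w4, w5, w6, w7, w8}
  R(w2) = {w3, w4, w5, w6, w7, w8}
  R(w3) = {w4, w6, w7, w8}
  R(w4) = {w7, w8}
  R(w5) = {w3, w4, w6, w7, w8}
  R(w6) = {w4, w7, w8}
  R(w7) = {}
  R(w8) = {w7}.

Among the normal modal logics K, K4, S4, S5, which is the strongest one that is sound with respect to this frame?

K4

Transitive (axiom 4): yes — every two-step R-path is closed by a direct edge.
Reflexive (axiom T): no — w1 is not related to itself.
Euclidean (axiom 5): no — w1 R w3 and w1 R w2, but not w3 R w2.
So F validates K, K4; S4 would additionally require R to be reflexive. The strongest is K4.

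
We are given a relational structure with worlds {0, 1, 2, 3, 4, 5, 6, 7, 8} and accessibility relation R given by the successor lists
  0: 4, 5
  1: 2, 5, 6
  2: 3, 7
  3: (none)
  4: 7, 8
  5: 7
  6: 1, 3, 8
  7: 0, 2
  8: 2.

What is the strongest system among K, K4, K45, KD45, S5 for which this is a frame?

K

Transitive (axiom 4): no — 0 R 4 and 4 R 7, but not 0 R 7.
Euclidean (axiom 5): no — 0 R 4 and 0 R 5, but not 4 R 5.
Serial (axiom D): no — 3 has no R-successor.
Reflexive (axiom T): no — 0 is not related to itself.
So F validates K; K4 would additionally require R to be transitive. The strongest is K.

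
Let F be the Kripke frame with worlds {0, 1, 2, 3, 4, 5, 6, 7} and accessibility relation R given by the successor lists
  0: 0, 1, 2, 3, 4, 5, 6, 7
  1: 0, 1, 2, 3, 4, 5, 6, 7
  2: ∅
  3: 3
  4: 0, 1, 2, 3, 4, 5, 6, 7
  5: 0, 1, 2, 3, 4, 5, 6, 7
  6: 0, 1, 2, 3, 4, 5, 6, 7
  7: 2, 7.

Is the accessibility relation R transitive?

Transitive: yes — every two-step R-path is closed by a direct edge.

Yes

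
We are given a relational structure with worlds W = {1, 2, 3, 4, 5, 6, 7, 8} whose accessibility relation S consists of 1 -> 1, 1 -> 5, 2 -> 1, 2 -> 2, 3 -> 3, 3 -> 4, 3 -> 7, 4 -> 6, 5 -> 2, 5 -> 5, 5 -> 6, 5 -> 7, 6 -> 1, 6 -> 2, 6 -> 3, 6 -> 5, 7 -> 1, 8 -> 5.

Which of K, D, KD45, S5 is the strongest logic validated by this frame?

Serial (axiom D): yes — every world has a successor (e.g. 1 S 1).
Euclidean (axiom 5): no — 3 S 4 and 3 S 7, but not 4 S 7.
Transitive (axiom 4): no — 1 S 5 and 5 S 2, but not 1 S 2.
Reflexive (axiom T): no — 4 is not related to itself.
So F validates K, D; KD45 would additionally require S to be Euclidean and transitive. The strongest is D.

D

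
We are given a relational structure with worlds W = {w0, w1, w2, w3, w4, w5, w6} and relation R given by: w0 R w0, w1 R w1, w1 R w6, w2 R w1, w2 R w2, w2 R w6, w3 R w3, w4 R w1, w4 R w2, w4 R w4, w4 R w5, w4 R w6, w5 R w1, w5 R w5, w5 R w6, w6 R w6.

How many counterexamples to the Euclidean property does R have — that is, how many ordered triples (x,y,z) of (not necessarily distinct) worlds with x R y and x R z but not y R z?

18

Enumerating: (w1,w6,w1), (w2,w1,w2), (w2,w6,w1), (w2,w6,w2), (w4,w1,w2), (w4,w1,w4), (w4,w1,w5), (w4,w2,w4), (w4,w2,w5), (w4,w5,w2), (w4,w5,w4), (w4,w6,w1), (w4,w6,w2), (w4,w6,w4), (w4,w6,w5), (w5,w1,w5), (w5,w6,w1), (w5,w6,w5).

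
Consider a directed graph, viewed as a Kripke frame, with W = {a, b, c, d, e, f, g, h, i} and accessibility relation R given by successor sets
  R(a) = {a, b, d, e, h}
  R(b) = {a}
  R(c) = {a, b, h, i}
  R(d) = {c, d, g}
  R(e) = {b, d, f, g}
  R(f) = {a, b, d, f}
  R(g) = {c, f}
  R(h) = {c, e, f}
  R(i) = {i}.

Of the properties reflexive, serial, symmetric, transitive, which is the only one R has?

Reflexive: no — b is not related to itself.
Serial: yes — every world has a successor (e.g. a R a).
Symmetric: no — a R d but not d R a.
Transitive: no — a R d and d R c, but not a R c.
Only serial holds.

serial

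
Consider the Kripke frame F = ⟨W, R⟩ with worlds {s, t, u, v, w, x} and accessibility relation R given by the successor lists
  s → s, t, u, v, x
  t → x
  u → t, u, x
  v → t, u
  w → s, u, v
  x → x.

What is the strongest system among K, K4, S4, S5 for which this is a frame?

Transitive (axiom 4): no — v R t and t R x, but not v R x.
Reflexive (axiom T): no — t is not related to itself.
Euclidean (axiom 5): no — s R t and s R u, but not t R u.
So F validates K; K4 would additionally require R to be transitive. The strongest is K.

K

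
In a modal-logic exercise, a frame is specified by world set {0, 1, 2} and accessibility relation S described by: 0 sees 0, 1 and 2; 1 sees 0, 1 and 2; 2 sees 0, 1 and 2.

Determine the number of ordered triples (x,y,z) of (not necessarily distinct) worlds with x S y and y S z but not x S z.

0

S is transitive; there are no such tuples.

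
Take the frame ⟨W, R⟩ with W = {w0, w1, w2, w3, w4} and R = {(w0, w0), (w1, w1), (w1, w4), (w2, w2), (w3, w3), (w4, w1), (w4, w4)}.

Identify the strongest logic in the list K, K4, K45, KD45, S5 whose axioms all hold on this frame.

S5

Transitive (axiom 4): yes — every two-step R-path is closed by a direct edge.
Euclidean (axiom 5): yes — any two successors of a common world are R-related.
Serial (axiom D): yes — every world has a successor (e.g. w0 R w0).
Reflexive (axiom T): yes — every world is R-related to itself.
So F validates K, K4, K45, KD45, S5. The strongest is S5.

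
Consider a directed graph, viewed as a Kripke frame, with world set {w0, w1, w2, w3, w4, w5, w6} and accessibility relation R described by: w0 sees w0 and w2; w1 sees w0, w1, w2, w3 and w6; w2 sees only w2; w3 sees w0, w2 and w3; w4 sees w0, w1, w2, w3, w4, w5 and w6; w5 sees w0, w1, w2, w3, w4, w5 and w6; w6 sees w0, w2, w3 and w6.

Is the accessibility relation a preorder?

Yes

Reflexive: yes — every world is R-related to itself.
Transitive: yes — every two-step R-path is closed by a direct edge.
So R is a preorder.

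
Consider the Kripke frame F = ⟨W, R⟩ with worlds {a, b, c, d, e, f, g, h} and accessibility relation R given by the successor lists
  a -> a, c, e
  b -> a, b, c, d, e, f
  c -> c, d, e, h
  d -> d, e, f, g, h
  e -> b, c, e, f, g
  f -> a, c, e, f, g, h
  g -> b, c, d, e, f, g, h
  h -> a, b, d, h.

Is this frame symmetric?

Symmetric: no — a R c but not c R a.

No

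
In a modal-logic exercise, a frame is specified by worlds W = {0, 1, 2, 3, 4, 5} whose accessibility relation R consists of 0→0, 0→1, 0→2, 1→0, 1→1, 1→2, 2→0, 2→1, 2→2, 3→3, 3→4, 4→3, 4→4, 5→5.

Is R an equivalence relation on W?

Yes

Reflexive: yes — every world is R-related to itself.
Symmetric: yes — every pair in R has its reverse in R.
Transitive: yes — every two-step R-path is closed by a direct edge.
So R is an equivalence relation.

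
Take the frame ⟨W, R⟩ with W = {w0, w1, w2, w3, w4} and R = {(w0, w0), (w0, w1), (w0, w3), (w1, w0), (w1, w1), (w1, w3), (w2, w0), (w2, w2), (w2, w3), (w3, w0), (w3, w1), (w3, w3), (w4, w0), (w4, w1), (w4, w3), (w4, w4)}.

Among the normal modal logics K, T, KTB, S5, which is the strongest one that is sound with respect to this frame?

T

Reflexive (axiom T): yes — every world is R-related to itself.
Symmetric (axiom B): no — w2 R w0 but not w0 R w2.
Euclidean (axiom 5): no — w2 R w0 and w2 R w2, but not w0 R w2.
So F validates K, T; KTB would additionally require R to be symmetric. The strongest is T.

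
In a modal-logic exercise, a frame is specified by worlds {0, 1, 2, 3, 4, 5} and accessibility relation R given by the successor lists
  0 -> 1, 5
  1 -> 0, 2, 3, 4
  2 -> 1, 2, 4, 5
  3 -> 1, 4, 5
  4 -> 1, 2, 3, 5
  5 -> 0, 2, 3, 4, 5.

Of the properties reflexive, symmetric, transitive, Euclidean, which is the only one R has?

Reflexive: no — 0 is not related to itself.
Symmetric: yes — every pair in R has its reverse in R.
Transitive: no — 0 R 1 and 1 R 2, but not 0 R 2.
Euclidean: no — 0 R 1 and 0 R 5, but not 1 R 5.
Only symmetric holds.

symmetric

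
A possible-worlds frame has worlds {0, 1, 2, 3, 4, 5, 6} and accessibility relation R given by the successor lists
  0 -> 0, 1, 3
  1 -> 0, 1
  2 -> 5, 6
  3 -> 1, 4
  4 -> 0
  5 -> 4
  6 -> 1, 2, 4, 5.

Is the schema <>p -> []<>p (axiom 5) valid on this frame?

No

The schema 5 characterises exactly the Euclidean frames.
Euclidean: no — 0 R 1 and 0 R 3, but not 1 R 3.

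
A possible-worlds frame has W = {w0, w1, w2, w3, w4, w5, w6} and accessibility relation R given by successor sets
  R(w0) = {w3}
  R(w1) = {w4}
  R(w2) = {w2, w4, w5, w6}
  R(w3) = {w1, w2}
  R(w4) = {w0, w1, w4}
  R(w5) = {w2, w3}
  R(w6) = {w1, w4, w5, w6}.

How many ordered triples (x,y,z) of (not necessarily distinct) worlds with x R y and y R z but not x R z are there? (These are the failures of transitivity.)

Enumerating: (w0,w3,w1), (w0,w3,w2), (w1,w4,w0), (w1,w4,w1), (w2,w4,w0), (w2,w4,w1), (w2,w5,w3), (w2,w6,w1), (w3,w1,w4), (w3,w2,w4), (w3,w2,w5), (w3,w2,w6), … and 8 more.
Total: 20.

20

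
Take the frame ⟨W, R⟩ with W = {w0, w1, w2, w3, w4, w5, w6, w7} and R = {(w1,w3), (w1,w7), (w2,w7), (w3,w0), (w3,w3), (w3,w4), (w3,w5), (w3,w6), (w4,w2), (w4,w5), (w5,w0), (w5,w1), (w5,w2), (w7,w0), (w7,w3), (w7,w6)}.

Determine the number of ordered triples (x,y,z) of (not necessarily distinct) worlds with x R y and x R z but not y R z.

Enumerating: (w1,w3,w7), (w1,w7,w7), (w2,w7,w7), (w3,w0,w0), (w3,w0,w3), (w3,w0,w4), (w3,w0,w5), (w3,w0,w6), (w3,w4,w0), (w3,w4,w3), (w3,w4,w4), (w3,w4,w6), … and 27 more.
Total: 39.

39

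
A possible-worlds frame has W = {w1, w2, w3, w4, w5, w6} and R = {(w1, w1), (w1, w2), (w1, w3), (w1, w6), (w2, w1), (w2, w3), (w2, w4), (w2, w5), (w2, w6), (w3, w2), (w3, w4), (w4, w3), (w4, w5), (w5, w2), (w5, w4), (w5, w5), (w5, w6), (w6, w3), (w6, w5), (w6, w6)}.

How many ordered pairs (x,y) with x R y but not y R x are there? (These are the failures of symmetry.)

5

Enumerating: (w1,w3), (w1,w6), (w2,w4), (w2,w6), (w6,w3).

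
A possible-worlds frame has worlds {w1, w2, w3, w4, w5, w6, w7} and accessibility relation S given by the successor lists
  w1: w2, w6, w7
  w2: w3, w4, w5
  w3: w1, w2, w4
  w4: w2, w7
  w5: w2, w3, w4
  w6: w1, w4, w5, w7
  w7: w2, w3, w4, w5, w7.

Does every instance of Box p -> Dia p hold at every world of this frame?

Yes

The schema D characterises exactly the serial frames.
Serial: yes — every world has a successor (e.g. w1 S w2).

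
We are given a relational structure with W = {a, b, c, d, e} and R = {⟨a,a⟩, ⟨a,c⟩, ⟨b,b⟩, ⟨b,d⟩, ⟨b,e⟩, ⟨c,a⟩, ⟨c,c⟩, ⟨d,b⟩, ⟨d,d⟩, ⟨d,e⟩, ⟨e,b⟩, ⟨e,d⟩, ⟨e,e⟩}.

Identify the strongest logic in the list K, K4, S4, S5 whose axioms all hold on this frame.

Transitive (axiom 4): yes — every two-step R-path is closed by a direct edge.
Reflexive (axiom T): yes — every world is R-related to itself.
Euclidean (axiom 5): yes — any two successors of a common world are R-related.
So F validates K, K4, S4, S5. The strongest is S5.

S5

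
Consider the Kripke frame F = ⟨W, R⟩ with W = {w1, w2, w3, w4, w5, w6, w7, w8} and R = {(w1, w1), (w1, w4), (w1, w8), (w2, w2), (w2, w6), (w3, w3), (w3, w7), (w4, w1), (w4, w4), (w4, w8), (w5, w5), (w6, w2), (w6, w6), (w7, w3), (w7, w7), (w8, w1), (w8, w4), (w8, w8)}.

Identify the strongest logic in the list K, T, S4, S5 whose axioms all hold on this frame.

S5

Reflexive (axiom T): yes — every world is R-related to itself.
Transitive (axiom 4): yes — every two-step R-path is closed by a direct edge.
Euclidean (axiom 5): yes — any two successors of a common world are R-related.
So F validates K, T, S4, S5. The strongest is S5.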